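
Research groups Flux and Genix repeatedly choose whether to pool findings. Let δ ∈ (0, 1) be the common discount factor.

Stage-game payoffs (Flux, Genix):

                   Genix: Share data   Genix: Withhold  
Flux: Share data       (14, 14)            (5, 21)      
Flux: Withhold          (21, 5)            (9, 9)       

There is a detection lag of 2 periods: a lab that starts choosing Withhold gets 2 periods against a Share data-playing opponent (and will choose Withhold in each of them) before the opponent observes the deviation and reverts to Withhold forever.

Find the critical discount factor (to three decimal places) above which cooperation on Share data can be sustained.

Deviating for the 2 undetected periods gains 21−14 = 7 per period over cooperation, then loses 14−9 = 5 per period forever once punishment starts.
Gain: 7(1 + δ + … + δ^1); loss: 5·δ^2/(1−δ).
No profitable deviation ⇔ 7(1−δ^2) ≤ 5·δ^2, i.e. δ^2 ≥ 7/(7+5) = 7/12.
Hence δ ≥ (7/12)^(1/2) ≈ 0.764.

0.764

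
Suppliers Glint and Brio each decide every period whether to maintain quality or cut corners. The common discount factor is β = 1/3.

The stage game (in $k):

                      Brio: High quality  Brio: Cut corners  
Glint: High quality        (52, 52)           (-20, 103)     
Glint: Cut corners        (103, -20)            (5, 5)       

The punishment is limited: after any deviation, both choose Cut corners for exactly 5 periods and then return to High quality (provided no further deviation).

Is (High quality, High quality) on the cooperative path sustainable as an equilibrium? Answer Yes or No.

No

A one-shot deviation gives 103 now, then 5 for 5 periods, then back to 52.
Gain from deviating: (103−52) today; loss: (52−5) in each of the next 5 periods.
No-deviation condition: (52−5)(β+…+β^5) ≥ 103−52, i.e. β+…+β^5 ≥ 51/47.
At β = 1/3: β+…+β^5 = 0.4979 < 1.0851.
So cooperation is not sustainable.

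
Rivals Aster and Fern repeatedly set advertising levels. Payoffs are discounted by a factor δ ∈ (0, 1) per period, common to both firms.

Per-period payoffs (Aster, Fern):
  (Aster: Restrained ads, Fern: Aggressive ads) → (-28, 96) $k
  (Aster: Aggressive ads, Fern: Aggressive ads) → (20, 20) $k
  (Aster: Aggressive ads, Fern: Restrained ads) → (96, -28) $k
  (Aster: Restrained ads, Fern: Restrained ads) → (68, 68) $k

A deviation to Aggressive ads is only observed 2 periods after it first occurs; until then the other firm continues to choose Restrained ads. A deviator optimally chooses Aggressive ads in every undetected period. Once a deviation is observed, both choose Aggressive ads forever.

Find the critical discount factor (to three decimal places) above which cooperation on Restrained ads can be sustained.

0.607

The best deviation is to choose Aggressive ads for all 2 undetected periods, earning 96 each, then 20 forever once detected.
Deviation value: 96(1−δ^2)/(1−δ) + 20δ^2/(1−δ); cooperation value: 68/(1−δ).
IC: 68 ≥ 96(1−δ^2) + 20δ^2 = 96 − 76δ^2.
So δ^2 ≥ 28/76 = 7/19, giving δ ≥ (7/19)^(1/2) ≈ 0.607.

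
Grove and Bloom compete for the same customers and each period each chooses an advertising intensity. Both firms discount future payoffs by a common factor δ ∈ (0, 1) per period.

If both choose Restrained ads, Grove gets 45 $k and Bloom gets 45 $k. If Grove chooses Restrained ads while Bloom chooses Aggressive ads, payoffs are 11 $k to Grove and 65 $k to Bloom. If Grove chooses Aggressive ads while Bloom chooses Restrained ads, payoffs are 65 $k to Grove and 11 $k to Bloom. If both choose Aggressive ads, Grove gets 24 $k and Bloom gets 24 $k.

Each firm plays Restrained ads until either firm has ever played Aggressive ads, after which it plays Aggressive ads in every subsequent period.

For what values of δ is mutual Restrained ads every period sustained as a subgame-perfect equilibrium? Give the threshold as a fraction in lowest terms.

20/41

One-period gain from deviating is 65 − 45 = 20. The loss is 45 − 24 = 21 in every subsequent period, with present value 21·δ/(1−δ).
Deviation is unprofitable when 21·δ/(1−δ) ≥ 20, i.e. δ/(1−δ) ≥ 20/21.
Equivalently δ ≥ 20/(20+21) = 20/41.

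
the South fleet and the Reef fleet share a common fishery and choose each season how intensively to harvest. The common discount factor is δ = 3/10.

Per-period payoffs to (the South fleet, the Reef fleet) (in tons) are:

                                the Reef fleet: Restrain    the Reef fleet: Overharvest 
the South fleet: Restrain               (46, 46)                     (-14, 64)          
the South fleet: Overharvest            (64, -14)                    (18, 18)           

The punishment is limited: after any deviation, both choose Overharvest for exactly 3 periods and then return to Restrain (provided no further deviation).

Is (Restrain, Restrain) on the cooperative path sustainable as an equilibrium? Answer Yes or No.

No

Comparing payoff streams over the 4 periods until play realigns: cooperate → 46(1+δ+…+δ^3); deviate → 64 + 18(δ+…+δ^3).
Cooperation is sustained iff (46−18)(δ+…+δ^3) ≥ 64−46.
δ+…+δ^3 = 3/10·(1−(3/10)^3)/(1−3/10) = 0.4170, and (64−46)/(46−18) = 0.6429.
0.4170 < 0.6429, so cooperation is not sustainable.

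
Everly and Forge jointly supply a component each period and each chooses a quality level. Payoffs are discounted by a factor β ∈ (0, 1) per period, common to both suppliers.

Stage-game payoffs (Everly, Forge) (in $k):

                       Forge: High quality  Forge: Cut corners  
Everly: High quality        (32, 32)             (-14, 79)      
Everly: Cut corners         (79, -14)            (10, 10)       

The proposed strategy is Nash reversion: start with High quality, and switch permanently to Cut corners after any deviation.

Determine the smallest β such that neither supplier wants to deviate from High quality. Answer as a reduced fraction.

47/69

Cooperation forever yields 32 each period: 32/(1−β).
Deviating yields 79 once, then 10 forever: 79 + 10β/(1−β).
No profitable deviation requires 32/(1−β) ≥ 79 + 10β/(1−β).
Multiplying by (1−β): 32 ≥ 79(1−β) + 10β = 79 − 69β.
So 69β ≥ 47, i.e. β ≥ 47/69.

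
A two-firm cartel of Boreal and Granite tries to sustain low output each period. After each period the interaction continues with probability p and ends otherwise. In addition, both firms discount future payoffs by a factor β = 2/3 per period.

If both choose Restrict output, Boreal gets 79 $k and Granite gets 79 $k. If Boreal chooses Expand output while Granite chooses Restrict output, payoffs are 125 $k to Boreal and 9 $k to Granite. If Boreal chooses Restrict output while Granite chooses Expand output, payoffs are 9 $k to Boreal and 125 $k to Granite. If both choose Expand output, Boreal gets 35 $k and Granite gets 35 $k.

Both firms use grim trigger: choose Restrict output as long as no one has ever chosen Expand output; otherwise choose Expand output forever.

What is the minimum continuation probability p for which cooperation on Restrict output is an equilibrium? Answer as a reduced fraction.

23/30

With continuation probability p and discount β, the effective per-period discount factor is βp.
Grim-trigger IC: βp ≥ (125−79)/(125−35) = 23/45.
So p ≥ (23/45)/(2/3) = 23/30.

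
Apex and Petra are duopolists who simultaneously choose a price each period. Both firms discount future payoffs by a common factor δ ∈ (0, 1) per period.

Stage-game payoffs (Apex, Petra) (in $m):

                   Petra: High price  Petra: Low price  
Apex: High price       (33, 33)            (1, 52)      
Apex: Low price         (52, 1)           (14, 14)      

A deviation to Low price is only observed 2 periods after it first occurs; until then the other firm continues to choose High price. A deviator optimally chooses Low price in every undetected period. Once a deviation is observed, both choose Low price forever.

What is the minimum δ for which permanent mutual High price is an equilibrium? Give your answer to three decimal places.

The best deviation is to choose Low price for all 2 undetected periods, earning 52 each, then 14 forever once detected.
Deviation value: 52(1−δ^2)/(1−δ) + 14δ^2/(1−δ); cooperation value: 33/(1−δ).
IC: 33 ≥ 52(1−δ^2) + 14δ^2 = 52 − 38δ^2.
So δ^2 ≥ 19/38 = 1/2, giving δ ≥ (1/2)^(1/2) ≈ 0.707.

0.707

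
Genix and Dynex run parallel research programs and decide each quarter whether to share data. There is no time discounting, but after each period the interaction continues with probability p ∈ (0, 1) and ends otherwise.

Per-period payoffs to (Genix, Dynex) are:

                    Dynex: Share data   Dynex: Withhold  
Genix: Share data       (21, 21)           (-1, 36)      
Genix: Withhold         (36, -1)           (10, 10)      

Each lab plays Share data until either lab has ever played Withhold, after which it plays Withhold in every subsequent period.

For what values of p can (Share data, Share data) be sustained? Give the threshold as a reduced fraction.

15/26

Expected cooperation value is 21 + p·21 + p²·21 + … = 21/(1−p); deviation gives 36 + p·10/(1−p).
21 ≥ 36(1−p) + 10p ⇒ 26p ≥ 15 ⇒ p ≥ 15/26.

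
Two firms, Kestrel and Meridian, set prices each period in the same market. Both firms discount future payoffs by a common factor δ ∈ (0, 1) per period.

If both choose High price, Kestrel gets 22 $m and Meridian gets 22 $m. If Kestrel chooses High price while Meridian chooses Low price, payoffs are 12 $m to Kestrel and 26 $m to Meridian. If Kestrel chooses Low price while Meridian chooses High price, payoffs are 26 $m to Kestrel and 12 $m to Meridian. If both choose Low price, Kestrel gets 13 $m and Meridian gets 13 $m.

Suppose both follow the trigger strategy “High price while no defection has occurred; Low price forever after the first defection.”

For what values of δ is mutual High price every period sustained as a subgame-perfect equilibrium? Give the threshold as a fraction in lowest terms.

4/13

22/(1−δ) ≥ 26 + 13δ/(1−δ)
22 ≥ 26 − 13δ
δ ≥ 4/13.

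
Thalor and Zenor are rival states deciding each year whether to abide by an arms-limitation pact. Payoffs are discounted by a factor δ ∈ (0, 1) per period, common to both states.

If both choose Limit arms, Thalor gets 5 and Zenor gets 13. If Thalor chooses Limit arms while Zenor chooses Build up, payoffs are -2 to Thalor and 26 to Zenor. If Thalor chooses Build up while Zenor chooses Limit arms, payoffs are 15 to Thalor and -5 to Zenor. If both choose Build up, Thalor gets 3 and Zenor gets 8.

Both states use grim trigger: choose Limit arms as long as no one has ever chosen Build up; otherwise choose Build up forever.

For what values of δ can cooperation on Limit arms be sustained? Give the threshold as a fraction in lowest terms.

Thalor: cooperation gives 5 each period; deviation gives 15 once then 3 forever.
  5/(1−δ) ≥ 15 + 3δ/(1−δ) ⇒ δ ≥ 10/12 = 5/6.
Zenor: cooperation gives 13 each period; deviation gives 26 once then 8 forever.
  δ ≥ 13/18.
Both must hold, so the binding constraint is Thalor's: δ ≥ 5/6.

5/6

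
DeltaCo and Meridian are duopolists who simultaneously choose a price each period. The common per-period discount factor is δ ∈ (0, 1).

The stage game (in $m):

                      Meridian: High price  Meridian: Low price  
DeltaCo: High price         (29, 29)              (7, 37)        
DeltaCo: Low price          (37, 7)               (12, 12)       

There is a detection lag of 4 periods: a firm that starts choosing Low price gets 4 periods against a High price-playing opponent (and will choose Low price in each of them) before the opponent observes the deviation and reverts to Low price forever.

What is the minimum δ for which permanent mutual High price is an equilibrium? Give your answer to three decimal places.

0.752

A deviator earns 37 for 4 periods, then 12 forever; cooperating earns 29 forever. Multiplying the IC by (1−δ):
29 ≥ 37(1−δ^4) + 12δ^4, so 25·δ^4 ≥ 8 and δ^4 ≥ 8/25.
δ ≥ (8/25)^(1/4) ≈ 0.752.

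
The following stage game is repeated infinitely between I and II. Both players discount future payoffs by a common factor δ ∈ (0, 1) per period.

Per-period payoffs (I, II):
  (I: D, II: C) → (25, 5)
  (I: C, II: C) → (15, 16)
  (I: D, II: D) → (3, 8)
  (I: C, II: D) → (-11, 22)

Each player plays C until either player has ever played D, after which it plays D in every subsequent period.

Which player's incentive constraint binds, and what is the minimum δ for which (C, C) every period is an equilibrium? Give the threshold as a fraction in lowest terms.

I: cooperation gives 15 each period; deviation gives 25 once then 3 forever.
  15/(1−δ) ≥ 25 + 3δ/(1−δ) ⇒ δ ≥ 10/22 = 5/11.
II: cooperation gives 16 each period; deviation gives 22 once then 8 forever.
  δ ≥ 6/14 = 3/7.
Both must hold, so the binding constraint is I's: δ ≥ 5/11.

I; δ ≥ 5/11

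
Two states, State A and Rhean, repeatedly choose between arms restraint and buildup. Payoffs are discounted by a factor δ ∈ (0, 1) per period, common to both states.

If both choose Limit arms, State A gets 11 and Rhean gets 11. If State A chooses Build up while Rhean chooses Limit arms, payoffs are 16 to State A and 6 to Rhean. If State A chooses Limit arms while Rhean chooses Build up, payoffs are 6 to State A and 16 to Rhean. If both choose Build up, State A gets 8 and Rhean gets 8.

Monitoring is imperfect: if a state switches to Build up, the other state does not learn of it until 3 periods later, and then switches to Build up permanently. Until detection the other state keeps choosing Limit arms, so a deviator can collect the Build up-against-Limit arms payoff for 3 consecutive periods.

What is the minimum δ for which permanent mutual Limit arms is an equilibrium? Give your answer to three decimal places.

The best deviation is to choose Build up for all 3 undetected periods, earning 16 each, then 8 forever once detected.
Deviation value: 16(1−δ^3)/(1−δ) + 8δ^3/(1−δ); cooperation value: 11/(1−δ).
IC: 11 ≥ 16(1−δ^3) + 8δ^3 = 16 − 8δ^3.
So δ^3 ≥ 5/8, giving δ ≥ (5/8)^(1/3) ≈ 0.855.

0.855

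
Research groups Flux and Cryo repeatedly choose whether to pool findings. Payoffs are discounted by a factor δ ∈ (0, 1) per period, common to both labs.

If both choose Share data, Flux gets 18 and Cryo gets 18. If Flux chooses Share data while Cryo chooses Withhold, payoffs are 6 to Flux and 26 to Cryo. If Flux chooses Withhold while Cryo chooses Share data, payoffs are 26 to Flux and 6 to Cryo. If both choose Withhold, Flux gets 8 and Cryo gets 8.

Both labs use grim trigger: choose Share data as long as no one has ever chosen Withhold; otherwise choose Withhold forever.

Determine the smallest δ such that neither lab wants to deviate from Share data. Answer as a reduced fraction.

4/9

18/(1−δ) ≥ 26 + 8δ/(1−δ)
18 ≥ 26 − 18δ
δ ≥ 8/18 = 4/9.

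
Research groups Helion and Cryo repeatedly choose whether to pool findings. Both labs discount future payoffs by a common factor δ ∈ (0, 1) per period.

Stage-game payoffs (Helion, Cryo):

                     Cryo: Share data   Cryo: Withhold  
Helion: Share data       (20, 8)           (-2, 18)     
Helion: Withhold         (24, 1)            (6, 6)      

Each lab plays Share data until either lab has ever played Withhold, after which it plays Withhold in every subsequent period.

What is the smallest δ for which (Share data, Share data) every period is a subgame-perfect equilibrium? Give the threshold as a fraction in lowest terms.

5/6

Helion: cooperation gives 20 each period; deviation gives 24 once then 6 forever.
  20/(1−δ) ≥ 24 + 6δ/(1−δ) ⇒ δ ≥ 4/18 = 2/9.
Cryo: cooperation gives 8 each period; deviation gives 18 once then 6 forever.
  δ ≥ 10/12 = 5/6.
Both must hold, so the binding constraint is Cryo's: δ ≥ 5/6.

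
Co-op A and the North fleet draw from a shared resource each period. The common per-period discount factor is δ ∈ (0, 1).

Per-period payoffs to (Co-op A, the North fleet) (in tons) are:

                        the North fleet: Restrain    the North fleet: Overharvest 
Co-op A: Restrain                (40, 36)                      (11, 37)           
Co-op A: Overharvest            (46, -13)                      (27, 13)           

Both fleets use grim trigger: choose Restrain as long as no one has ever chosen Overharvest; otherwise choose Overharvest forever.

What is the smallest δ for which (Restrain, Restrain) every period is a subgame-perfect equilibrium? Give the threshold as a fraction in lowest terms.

6/19

Co-op A: cooperation gives 40 each period; deviation gives 46 once then 27 forever.
  40/(1−δ) ≥ 46 + 27δ/(1−δ) ⇒ δ ≥ 6/19.
the North fleet: cooperation gives 36 each period; deviation gives 37 once then 13 forever.
  δ ≥ 1/24.
Both must hold, so the binding constraint is Co-op A's: δ ≥ 6/19.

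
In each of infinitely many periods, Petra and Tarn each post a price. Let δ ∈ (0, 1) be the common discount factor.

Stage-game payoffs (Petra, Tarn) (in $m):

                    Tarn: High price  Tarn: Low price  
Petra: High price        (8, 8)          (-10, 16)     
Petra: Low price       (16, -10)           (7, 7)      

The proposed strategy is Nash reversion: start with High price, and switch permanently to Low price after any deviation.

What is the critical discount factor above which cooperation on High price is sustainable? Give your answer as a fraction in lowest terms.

8/9

One-period gain from deviating is 16 − 8 = 8. The loss is 8 − 7 = 1 in every subsequent period, with present value 1·δ/(1−δ).
Deviation is unprofitable when 1·δ/(1−δ) ≥ 8, i.e. δ/(1−δ) ≥ 8.
Equivalently δ ≥ 8/(8+1) = 8/9.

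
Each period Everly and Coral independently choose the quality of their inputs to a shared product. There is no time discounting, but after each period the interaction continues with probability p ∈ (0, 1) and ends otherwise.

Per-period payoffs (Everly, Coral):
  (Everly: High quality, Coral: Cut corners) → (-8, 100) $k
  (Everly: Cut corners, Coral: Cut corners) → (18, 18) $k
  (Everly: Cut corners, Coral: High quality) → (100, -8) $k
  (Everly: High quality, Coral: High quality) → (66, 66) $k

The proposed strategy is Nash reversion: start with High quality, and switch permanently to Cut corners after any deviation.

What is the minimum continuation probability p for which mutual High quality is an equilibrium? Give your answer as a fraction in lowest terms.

17/41

Expected cooperation value is 66 + p·66 + p²·66 + … = 66/(1−p); deviation gives 100 + p·18/(1−p).
66 ≥ 100(1−p) + 18p ⇒ 82p ≥ 34 ⇒ p ≥ 34/82 = 17/41.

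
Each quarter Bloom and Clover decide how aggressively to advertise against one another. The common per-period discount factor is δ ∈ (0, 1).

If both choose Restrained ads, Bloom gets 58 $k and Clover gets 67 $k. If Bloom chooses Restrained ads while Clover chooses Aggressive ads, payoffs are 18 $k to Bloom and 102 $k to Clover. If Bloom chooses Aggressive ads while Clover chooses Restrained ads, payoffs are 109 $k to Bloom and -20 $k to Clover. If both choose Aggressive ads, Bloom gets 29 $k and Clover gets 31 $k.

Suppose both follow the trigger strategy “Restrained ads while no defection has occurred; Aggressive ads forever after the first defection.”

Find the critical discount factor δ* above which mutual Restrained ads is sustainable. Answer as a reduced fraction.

51/80

Bloom: cooperation gives 58 each period; deviation gives 109 once then 29 forever.
  58/(1−δ) ≥ 109 + 29δ/(1−δ) ⇒ δ ≥ 51/80.
Clover: cooperation gives 67 each period; deviation gives 102 once then 31 forever.
  δ ≥ 35/71.
Both must hold, so the binding constraint is Bloom's: δ ≥ 51/80.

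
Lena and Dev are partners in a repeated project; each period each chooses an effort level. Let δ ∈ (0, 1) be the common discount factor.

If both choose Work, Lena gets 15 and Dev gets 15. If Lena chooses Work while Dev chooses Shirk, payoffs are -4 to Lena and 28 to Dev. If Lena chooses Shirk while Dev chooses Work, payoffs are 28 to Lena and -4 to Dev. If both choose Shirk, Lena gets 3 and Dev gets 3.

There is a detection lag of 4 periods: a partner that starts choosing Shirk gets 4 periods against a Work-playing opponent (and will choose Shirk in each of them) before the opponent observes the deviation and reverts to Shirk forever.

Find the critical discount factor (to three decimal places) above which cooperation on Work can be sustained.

0.849

Deviating for the 4 undetected periods gains 28−15 = 13 per period over cooperation, then loses 15−3 = 12 per period forever once punishment starts.
Gain: 13(1 + δ + … + δ^3); loss: 12·δ^4/(1−δ).
No profitable deviation ⇔ 13(1−δ^4) ≤ 12·δ^4, i.e. δ^4 ≥ 13/(13+12) = 13/25.
Hence δ ≥ (13/25)^(1/4) ≈ 0.849.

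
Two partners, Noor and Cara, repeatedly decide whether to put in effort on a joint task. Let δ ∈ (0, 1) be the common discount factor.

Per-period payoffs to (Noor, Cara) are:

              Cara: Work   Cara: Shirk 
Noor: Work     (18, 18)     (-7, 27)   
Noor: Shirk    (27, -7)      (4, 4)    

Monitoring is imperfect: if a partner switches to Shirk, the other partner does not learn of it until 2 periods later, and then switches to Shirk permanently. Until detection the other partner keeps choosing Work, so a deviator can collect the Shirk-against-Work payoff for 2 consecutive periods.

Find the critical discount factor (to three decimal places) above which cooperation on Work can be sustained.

0.626

Deviating for the 2 undetected periods gains 27−18 = 9 per period over cooperation, then loses 18−4 = 14 per period forever once punishment starts.
Gain: 9(1 + δ + … + δ^1); loss: 14·δ^2/(1−δ).
No profitable deviation ⇔ 9(1−δ^2) ≤ 14·δ^2, i.e. δ^2 ≥ 9/(9+14) = 9/23.
Hence δ ≥ (9/23)^(1/2) ≈ 0.626.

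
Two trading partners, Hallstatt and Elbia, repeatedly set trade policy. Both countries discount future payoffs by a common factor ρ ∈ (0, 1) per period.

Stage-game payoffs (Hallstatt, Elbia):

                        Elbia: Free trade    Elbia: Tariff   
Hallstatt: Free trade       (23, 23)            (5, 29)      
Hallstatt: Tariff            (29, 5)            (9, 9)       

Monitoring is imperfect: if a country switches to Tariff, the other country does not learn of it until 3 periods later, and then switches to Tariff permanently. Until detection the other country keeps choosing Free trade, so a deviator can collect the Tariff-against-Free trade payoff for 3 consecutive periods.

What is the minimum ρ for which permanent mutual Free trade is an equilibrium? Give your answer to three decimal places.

0.669

The best deviation is to choose Tariff for all 3 undetected periods, earning 29 each, then 9 forever once detected.
Deviation value: 29(1−ρ^3)/(1−ρ) + 9ρ^3/(1−ρ); cooperation value: 23/(1−ρ).
IC: 23 ≥ 29(1−ρ^3) + 9ρ^3 = 29 − 20ρ^3.
So ρ^3 ≥ 6/20 = 3/10, giving ρ ≥ (3/10)^(1/3) ≈ 0.669.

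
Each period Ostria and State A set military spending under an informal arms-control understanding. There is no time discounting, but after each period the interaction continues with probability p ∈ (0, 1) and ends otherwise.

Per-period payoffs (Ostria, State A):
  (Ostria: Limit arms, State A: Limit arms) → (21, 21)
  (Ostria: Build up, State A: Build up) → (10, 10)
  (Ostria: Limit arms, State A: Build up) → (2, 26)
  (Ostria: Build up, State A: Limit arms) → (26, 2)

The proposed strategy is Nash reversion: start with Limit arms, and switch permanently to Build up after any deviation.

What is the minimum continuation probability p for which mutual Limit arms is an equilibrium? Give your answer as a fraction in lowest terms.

With no time discounting, the continuation probability p plays the role of the discount factor.
Grim-trigger IC: 21/(1−p) ≥ 26 + 10p/(1−p) ⇒ p ≥ (26−21)/(26−10) = 5/16.

5/16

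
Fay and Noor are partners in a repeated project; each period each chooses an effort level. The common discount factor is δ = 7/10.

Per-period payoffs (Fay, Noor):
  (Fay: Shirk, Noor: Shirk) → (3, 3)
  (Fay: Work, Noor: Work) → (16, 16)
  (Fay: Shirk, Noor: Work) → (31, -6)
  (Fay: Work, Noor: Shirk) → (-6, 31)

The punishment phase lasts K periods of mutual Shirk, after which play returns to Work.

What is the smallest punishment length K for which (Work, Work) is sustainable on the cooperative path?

2

No profitable deviation requires (16−3)(δ+…+δ^K) ≥ 31−16, i.e. δ+…+δ^K ≥ 15/13 ≈ 1.1538.
With δ = 7/10, the partial sums are K=1: 0.7000, K=2: 1.1900.
K = 2 is the first length at which the sum reaches 1.1538.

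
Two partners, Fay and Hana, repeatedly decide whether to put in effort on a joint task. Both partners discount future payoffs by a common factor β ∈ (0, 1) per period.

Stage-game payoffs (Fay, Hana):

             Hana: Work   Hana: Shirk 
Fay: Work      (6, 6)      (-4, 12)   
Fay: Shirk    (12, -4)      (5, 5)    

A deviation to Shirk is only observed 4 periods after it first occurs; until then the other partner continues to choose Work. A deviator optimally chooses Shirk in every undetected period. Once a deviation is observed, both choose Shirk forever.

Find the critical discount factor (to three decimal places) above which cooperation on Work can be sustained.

0.962

Deviating for the 4 undetected periods gains 12−6 = 6 per period over cooperation, then loses 6−5 = 1 per period forever once punishment starts.
Gain: 6(1 + β + … + β^3); loss: 1·β^4/(1−β).
No profitable deviation ⇔ 6(1−β^4) ≤ 1·β^4, i.e. β^4 ≥ 6/(6+1) = 6/7.
Hence β ≥ (6/7)^(1/4) ≈ 0.962.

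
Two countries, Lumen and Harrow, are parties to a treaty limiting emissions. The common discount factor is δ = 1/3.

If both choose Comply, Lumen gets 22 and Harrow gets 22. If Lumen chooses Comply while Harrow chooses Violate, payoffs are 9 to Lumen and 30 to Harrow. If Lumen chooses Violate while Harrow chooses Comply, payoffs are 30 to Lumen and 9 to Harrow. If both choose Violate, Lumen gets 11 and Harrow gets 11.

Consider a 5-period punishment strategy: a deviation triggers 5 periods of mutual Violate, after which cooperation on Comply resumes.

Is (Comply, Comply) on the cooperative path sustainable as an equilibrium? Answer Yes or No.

Comparing payoff streams over the 6 periods until play realigns: cooperate → 22(1+δ+…+δ^5); deviate → 30 + 11(δ+…+δ^5).
Cooperation is sustained iff (22−11)(δ+…+δ^5) ≥ 30−22.
δ+…+δ^5 = 1/3·(1−(1/3)^5)/(1−1/3) = 0.4979, and (30−22)/(22−11) = 0.7273.
0.4979 < 0.7273, so cooperation is not sustainable.

No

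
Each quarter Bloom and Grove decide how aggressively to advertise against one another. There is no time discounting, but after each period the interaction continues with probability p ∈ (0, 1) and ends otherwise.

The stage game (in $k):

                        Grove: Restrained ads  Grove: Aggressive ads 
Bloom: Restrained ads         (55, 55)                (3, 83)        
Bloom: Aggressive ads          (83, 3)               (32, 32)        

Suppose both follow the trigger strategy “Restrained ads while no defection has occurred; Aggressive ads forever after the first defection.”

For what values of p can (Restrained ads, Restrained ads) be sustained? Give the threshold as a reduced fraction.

Expected cooperation value is 55 + p·55 + p²·55 + … = 55/(1−p); deviation gives 83 + p·32/(1−p).
55 ≥ 83(1−p) + 32p ⇒ 51p ≥ 28 ⇒ p ≥ 28/51.

28/51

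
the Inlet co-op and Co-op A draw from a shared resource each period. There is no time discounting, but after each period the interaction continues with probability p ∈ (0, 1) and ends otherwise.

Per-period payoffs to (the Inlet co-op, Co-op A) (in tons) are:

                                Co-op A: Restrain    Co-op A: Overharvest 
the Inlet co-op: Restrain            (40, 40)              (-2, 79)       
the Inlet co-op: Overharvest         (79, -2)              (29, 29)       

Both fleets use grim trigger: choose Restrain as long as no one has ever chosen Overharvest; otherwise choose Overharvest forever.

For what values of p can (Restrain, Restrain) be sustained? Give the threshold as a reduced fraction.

Expected cooperation value is 40 + p·40 + p²·40 + … = 40/(1−p); deviation gives 79 + p·29/(1−p).
40 ≥ 79(1−p) + 29p ⇒ 50p ≥ 39 ⇒ p ≥ 39/50.

39/50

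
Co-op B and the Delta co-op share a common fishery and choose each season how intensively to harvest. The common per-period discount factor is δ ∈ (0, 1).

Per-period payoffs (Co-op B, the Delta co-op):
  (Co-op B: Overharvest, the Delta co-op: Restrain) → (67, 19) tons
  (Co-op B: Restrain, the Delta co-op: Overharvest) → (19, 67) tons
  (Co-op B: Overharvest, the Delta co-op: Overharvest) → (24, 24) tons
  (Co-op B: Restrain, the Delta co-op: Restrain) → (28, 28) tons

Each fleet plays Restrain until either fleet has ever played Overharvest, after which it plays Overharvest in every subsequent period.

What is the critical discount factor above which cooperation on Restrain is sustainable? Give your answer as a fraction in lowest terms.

28/(1−δ) ≥ 67 + 24δ/(1−δ)
28 ≥ 67 − 43δ
δ ≥ 39/43.

39/43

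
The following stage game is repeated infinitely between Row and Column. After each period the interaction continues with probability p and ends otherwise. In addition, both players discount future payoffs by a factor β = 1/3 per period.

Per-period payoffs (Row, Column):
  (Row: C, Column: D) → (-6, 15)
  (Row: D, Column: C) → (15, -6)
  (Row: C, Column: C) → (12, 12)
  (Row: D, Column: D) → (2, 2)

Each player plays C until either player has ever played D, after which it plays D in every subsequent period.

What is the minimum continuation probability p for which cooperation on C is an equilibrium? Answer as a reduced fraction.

9/13

Expected continuation weight on next period's payoff is β·p = 1/3·p, which plays the role of the discount factor.
Cooperation requires 1/3·p ≥ (15−12)/(15−2) = 3/13, hence p ≥ 9/13.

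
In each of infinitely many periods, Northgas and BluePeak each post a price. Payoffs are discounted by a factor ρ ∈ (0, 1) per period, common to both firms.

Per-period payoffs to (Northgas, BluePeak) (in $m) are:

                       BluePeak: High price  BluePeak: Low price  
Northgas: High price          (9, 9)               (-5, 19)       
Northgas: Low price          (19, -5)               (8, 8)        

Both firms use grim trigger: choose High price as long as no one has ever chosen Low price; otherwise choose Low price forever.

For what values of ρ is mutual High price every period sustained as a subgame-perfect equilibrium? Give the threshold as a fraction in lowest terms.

One-period gain from deviating is 19 − 9 = 10. The loss is 9 − 8 = 1 in every subsequent period, with present value 1·ρ/(1−ρ).
Deviation is unprofitable when 1·ρ/(1−ρ) ≥ 10, i.e. ρ/(1−ρ) ≥ 10.
Equivalently ρ ≥ 10/(10+1) = 10/11.

10/11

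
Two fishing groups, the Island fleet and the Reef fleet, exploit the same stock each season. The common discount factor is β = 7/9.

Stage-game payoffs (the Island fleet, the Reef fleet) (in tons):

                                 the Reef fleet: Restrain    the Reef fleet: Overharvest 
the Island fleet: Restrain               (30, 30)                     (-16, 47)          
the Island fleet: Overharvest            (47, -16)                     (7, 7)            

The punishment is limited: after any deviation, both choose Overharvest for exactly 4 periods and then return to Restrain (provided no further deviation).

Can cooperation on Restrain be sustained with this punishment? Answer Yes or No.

Yes

Comparing payoff streams over the 5 periods until play realigns: cooperate → 30(1+β+…+β^4); deviate → 47 + 7(β+…+β^4).
Cooperation is sustained iff (30−7)(β+…+β^4) ≥ 47−30.
β+…+β^4 = 7/9·(1−(7/9)^4)/(1−7/9) = 2.2192, and (47−30)/(30−7) = 0.7391.
2.2192 ≥ 0.7391, so cooperation is sustainable.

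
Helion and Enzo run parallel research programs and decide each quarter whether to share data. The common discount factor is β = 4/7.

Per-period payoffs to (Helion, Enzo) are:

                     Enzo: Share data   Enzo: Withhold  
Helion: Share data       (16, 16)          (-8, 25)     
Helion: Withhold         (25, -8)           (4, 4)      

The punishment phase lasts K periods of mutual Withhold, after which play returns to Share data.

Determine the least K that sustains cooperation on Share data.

2

Need Σ_{k=1}^{K} β^k ≥ (25−16)/(16−4) = 0.7500 at β = 4/7.
At K = 1 the sum is 0.5714 < 0.7500; at K = 2 it is 0.8980 ≥ 0.7500.
So the minimum punishment length is K = 2.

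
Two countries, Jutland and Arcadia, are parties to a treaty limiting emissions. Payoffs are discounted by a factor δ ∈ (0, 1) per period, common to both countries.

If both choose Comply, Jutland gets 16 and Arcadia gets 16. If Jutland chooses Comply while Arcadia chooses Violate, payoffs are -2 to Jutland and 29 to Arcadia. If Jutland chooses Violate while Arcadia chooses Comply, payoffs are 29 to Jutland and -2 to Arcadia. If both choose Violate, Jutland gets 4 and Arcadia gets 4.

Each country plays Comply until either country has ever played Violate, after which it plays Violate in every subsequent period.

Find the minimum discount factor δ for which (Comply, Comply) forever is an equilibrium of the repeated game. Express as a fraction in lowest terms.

One-period gain from deviating is 29 − 16 = 13. The loss is 16 − 4 = 12 in every subsequent period, with present value 12·δ/(1−δ).
Deviation is unprofitable when 12·δ/(1−δ) ≥ 13, i.e. δ/(1−δ) ≥ 13/12.
Equivalently δ ≥ 13/(13+12) = 13/25.

13/25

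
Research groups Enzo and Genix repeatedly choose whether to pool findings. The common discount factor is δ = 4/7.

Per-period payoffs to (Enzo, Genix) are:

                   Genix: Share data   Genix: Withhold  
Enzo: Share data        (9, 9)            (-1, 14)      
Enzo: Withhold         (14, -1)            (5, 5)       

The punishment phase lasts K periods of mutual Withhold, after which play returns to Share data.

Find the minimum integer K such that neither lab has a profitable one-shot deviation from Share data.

Need Σ_{k=1}^{K} δ^k ≥ (14−9)/(9−5) = 1.2500 at δ = 4/7.
At K = 4 the sum is 1.1912 < 1.2500; at K = 5 it is 1.2521 ≥ 1.2500.
So the minimum punishment length is K = 5.

5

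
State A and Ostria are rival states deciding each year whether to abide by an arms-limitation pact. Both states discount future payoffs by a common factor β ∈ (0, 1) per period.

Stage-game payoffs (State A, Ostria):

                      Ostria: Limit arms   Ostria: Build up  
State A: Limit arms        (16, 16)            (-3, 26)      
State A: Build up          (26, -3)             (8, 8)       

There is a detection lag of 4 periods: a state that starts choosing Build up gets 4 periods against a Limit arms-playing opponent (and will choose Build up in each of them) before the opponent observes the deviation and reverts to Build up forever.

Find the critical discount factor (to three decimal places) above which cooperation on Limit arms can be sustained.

Deviating for the 4 undetected periods gains 26−16 = 10 per period over cooperation, then loses 16−8 = 8 per period forever once punishment starts.
Gain: 10(1 + β + … + β^3); loss: 8·β^4/(1−β).
No profitable deviation ⇔ 10(1−β^4) ≤ 8·β^4, i.e. β^4 ≥ 10/(10+8) = 5/9.
Hence β ≥ (5/9)^(1/4) ≈ 0.863.

0.863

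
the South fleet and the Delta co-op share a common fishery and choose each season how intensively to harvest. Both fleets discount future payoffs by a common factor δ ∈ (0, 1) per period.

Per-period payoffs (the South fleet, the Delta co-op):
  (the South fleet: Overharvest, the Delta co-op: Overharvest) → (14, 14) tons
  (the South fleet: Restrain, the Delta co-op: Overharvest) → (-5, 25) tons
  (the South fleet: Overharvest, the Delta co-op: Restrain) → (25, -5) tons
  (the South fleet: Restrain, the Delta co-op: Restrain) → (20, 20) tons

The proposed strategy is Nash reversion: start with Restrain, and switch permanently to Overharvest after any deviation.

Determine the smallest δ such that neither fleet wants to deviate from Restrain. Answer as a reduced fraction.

5/11

Cooperation forever yields 20 each period: 20/(1−δ).
Deviating yields 25 once, then 14 forever: 25 + 14δ/(1−δ).
No profitable deviation requires 20/(1−δ) ≥ 25 + 14δ/(1−δ).
Multiplying by (1−δ): 20 ≥ 25(1−δ) + 14δ = 25 − 11δ.
So 11δ ≥ 5, i.e. δ ≥ 5/11.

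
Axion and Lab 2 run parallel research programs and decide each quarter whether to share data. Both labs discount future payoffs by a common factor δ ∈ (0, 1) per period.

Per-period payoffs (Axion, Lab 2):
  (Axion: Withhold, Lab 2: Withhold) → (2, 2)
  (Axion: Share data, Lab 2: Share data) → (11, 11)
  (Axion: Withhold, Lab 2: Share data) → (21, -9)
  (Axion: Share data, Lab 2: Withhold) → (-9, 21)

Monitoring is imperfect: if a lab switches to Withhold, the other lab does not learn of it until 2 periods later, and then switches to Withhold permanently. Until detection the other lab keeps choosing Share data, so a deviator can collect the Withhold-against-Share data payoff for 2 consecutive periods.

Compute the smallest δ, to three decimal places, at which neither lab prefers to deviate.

The best deviation is to choose Withhold for all 2 undetected periods, earning 21 each, then 2 forever once detected.
Deviation value: 21(1−δ^2)/(1−δ) + 2δ^2/(1−δ); cooperation value: 11/(1−δ).
IC: 11 ≥ 21(1−δ^2) + 2δ^2 = 21 − 19δ^2.
So δ^2 ≥ 10/19, giving δ ≥ (10/19)^(1/2) ≈ 0.725.

0.725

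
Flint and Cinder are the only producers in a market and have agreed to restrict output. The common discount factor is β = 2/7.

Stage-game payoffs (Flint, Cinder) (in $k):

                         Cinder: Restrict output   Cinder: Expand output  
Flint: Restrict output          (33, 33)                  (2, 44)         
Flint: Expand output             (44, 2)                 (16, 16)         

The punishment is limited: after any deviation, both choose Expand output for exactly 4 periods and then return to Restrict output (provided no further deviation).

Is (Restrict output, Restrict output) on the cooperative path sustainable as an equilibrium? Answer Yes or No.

Comparing payoff streams over the 5 periods until play realigns: cooperate → 33(1+β+…+β^4); deviate → 44 + 16(β+…+β^4).
Cooperation is sustained iff (33−16)(β+…+β^4) ≥ 44−33.
β+…+β^4 = 2/7·(1−(2/7)^4)/(1−2/7) = 0.3973, and (44−33)/(33−16) = 0.6471.
0.3973 < 0.6471, so cooperation is not sustainable.

No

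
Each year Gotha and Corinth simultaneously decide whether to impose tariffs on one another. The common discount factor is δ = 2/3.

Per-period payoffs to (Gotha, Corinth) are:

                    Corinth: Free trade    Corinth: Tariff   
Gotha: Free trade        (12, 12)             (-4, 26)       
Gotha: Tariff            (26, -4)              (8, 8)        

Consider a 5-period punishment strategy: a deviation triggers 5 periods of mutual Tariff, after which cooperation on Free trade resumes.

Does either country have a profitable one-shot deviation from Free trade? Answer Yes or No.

IC: δ+…+δ^5 ≥ (26−12)/(12−8) = 7/2.
At δ = 2/3: partial sum = 1.7366 < 3.5000. Cooperation not sustainable.

Yes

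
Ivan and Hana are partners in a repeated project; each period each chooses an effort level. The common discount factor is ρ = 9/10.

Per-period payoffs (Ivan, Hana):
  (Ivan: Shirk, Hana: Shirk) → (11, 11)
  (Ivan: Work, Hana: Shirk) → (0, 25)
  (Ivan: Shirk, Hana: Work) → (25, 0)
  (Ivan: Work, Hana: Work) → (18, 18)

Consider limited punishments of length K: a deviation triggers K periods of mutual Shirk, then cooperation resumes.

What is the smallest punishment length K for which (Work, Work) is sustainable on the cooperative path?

2

IC: ρ(1−ρ^K)/(1−ρ) ≥ (25−18)/(18−11) = 1.
With ρ = 9/10: need 1 − ρ^K ≥ 1·(1−9/10)/(9/10), i.e. ρ^K ≤ 0.8889.
Since (9/10)^1 = 0.9000 and (9/10)^2 = 0.8100, the smallest such K is 2.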